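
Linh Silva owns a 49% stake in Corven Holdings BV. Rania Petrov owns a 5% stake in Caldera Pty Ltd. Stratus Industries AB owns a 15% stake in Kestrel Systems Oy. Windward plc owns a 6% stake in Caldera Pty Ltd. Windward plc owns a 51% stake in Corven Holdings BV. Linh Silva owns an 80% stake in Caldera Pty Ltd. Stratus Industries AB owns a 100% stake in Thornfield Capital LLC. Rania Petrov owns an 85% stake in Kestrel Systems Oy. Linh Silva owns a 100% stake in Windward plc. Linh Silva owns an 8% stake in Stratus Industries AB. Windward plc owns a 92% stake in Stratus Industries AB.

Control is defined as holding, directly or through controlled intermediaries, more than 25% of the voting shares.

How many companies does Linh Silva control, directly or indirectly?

Linh holds 100% of Windward, so Linh controls Windward.
Linh and Windward together hold 8% + 92% = 100% of Stratus, so Linh controls Stratus.
Linh and Windward together hold 80% + 6% = 86% of Caldera, so Linh controls Caldera.
Stratus holds 100% of Thornfield, so Linh controls Thornfield.
Linh and Windward together hold 49% + 51% = 100% of Corven, so Linh controls Corven.
No other company's threshold is met.
Linh controls 5 companies.

5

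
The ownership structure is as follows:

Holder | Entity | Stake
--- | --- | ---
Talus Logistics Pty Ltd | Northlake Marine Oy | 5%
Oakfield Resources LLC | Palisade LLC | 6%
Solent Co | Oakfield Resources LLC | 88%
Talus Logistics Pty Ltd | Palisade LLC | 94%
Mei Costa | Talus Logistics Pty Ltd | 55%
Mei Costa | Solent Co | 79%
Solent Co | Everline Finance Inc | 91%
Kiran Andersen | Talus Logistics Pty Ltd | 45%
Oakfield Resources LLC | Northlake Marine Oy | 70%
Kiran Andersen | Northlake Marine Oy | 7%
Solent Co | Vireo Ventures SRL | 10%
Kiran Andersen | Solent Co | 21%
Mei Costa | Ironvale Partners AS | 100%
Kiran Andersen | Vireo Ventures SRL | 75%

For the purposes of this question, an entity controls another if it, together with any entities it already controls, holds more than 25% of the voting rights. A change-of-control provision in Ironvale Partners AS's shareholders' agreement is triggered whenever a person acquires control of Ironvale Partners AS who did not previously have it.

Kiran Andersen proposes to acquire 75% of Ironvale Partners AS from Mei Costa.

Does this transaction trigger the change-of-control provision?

The purchase adds only to Kiran's holdings (Mei's stake shrinks), so Kiran is the only person who could newly come to control Ironvale.
Kiran holds 45% of Talus, so Kiran controls Talus.
Kiran holds 75% of Vireo, so Kiran controls Vireo.
Talus holds 94% of Palisade, so Kiran controls Palisade.
Neither Kiran nor any entity Kiran controls holds any voting interest in Ironvale.
So before the transaction, Kiran does not control Ironvale.
After the purchase, Kiran holds 75% of Ironvale directly, and Mei's stake falls to 25%.
Kiran holds 75% of Ironvale, so Kiran controls Ironvale.
Kiran did not control Ironvale before and does after, so the clause is triggered.

Yes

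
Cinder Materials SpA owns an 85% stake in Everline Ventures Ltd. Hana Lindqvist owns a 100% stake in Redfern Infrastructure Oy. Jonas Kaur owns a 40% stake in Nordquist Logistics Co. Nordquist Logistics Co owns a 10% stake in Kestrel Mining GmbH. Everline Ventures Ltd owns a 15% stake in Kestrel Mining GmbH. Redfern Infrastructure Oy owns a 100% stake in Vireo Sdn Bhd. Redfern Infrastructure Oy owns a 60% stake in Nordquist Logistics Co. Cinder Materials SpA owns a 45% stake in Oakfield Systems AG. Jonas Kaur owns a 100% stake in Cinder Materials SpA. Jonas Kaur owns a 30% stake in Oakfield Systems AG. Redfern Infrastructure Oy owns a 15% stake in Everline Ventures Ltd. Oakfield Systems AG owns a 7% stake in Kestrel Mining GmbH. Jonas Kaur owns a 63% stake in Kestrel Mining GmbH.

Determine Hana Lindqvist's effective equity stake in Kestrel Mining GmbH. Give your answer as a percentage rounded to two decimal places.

Hana reaches Kestrel along 2 paths.
Via Redfern → Nordquist: 100% × 60% × 10% = 6%.
Via Redfern → Everline: 100% × 15% × 15% = 2.25%.
Total: 6% + 2.25% = 8.25%.

8.25%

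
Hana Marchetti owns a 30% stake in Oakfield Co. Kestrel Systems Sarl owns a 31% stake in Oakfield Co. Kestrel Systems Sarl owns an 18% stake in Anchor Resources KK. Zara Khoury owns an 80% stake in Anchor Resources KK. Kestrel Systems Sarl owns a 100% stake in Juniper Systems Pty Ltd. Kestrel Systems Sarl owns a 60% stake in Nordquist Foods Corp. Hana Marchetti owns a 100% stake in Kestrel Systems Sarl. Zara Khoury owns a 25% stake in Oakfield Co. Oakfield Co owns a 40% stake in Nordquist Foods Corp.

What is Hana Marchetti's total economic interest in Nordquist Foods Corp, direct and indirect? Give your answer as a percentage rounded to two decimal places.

84.40%

Hana reaches Nordquist along 3 paths.
Via Kestrel: 100% × 60% = 60%.
Via Kestrel → Oakfield: 100% × 31% × 40% = 12.4%.
Via Oakfield: 30% × 40% = 12%.
Total: 60% + 12.4% + 12% = 84.4%.
Rounded: 84.40%.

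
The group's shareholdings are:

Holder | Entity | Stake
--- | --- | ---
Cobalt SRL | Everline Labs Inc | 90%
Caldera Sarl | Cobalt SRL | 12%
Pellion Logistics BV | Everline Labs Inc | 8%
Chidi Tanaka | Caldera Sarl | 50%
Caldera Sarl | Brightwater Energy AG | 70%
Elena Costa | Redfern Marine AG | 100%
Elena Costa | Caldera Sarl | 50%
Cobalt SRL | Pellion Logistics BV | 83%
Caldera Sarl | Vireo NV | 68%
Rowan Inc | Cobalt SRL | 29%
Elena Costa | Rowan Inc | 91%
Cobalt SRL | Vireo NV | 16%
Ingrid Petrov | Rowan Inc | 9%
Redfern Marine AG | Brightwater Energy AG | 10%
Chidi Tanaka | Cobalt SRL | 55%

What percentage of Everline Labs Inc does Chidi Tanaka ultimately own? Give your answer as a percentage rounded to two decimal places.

58.95%

Chidi reaches Everline along 4 paths.
Via Cobalt → Pellion: 55% × 83% × 8% = 3.652%.
Via Caldera → Cobalt → Pellion: 50% × 12% × 83% × 8% = 0.3984%.
Via Cobalt: 55% × 90% = 49.5%.
Via Caldera → Cobalt: 50% × 12% × 90% = 5.4%.
Total: 3.652% + 0.3984% + 49.5% + 5.4% = 58.9504%.
Rounded: 58.95%.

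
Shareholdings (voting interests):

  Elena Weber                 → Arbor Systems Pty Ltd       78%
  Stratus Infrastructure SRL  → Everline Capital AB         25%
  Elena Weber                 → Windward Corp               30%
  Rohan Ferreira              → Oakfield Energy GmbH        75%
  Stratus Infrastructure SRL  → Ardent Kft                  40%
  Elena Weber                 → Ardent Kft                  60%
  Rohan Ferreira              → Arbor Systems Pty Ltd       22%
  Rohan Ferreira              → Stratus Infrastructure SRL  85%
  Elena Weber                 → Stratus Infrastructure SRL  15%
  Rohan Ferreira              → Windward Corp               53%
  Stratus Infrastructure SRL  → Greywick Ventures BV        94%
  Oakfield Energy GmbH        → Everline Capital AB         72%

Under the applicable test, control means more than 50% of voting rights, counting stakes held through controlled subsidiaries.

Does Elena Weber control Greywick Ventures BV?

Elena holds 78% of Arbor, so Elena controls Arbor.
Elena holds 60% of Ardent, so Elena controls Ardent.
Neither Elena nor any entity Elena controls holds any voting interest in Greywick.
So Elena does not control Greywick.

No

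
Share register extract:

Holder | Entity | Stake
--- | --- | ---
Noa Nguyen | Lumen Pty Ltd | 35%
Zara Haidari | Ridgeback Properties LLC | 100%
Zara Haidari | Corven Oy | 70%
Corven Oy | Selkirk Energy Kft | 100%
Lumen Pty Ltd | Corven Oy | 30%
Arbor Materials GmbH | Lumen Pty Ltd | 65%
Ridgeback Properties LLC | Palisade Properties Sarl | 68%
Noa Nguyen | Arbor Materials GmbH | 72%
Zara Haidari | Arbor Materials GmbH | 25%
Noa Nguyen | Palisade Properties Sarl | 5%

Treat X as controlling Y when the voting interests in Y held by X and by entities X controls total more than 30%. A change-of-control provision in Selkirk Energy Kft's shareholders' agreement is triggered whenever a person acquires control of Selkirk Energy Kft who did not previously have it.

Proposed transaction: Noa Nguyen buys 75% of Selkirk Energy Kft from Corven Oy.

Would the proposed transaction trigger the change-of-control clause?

The purchase adds only to Noa's holdings (Corven's stake shrinks), so Noa is the only person who could newly come to control Selkirk.
Noa holds 72% of Arbor, so Noa controls Arbor.
Arbor and Noa together hold 65% + 35% = 100% of Lumen, so Noa controls Lumen.
Neither Noa nor any entity Noa controls holds any voting interest in Selkirk.
So before the transaction, Noa does not control Selkirk.
After the purchase, Noa holds 75% of Selkirk directly, and Corven's stake falls to 25%.
Noa holds 75% of Selkirk, so Noa controls Selkirk.
Noa did not control Selkirk before and does after, so the clause is triggered.

Yes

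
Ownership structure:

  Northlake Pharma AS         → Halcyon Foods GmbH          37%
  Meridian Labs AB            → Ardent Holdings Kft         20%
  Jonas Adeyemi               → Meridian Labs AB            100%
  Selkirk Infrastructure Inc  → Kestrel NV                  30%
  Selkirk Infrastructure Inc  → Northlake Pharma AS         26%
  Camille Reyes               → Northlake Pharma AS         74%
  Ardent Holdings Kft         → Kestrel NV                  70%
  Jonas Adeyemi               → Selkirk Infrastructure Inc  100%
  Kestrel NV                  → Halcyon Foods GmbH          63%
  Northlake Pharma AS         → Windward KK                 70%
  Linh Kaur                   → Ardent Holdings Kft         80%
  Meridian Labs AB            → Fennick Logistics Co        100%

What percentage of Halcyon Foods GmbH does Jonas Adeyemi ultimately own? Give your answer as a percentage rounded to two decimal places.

Jonas reaches Halcyon along 3 paths.
Via Selkirk → Kestrel: 100% × 30% × 63% = 18.9%.
Via Meridian → Ardent → Kestrel: 100% × 20% × 70% × 63% = 8.82%.
Via Selkirk → Northlake: 100% × 26% × 37% = 9.62%.
Total: 18.9% + 8.82% + 9.62% = 37.34%.

37.34%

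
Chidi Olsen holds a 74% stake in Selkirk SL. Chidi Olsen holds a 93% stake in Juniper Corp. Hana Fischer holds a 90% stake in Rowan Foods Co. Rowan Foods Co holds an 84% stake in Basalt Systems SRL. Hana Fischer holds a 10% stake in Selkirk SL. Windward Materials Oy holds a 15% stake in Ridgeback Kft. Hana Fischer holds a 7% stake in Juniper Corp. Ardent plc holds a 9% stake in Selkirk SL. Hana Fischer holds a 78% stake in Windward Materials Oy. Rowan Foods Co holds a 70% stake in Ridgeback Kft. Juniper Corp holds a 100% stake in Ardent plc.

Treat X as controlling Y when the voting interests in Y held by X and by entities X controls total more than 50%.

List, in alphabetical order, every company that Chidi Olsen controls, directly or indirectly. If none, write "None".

Ardent plc, Juniper Corp, Selkirk SL

Chidi holds 93% of Juniper, so Chidi controls Juniper.
Juniper holds 100% of Ardent, so Chidi controls Ardent.
Chidi and Ardent together hold 74% + 9% = 83% of Selkirk, so Chidi controls Selkirk.
No other company's threshold is met.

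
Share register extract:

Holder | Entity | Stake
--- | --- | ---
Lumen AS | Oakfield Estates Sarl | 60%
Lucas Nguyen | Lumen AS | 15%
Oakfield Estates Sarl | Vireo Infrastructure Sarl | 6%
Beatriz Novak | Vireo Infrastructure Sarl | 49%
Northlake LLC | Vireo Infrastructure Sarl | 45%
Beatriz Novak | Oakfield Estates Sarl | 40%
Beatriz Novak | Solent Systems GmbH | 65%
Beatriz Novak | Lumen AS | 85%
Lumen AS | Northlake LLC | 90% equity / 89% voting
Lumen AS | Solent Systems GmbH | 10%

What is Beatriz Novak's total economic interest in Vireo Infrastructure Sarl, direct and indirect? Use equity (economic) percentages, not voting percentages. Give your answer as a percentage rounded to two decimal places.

88.89%

Beatriz reaches Vireo along 4 paths.
Direct stake: 49% = 49%.
Via Lumen → Northlake: 85% × 90% × 45% = 34.425%.
Via Oakfield: 40% × 6% = 2.4%.
Via Lumen → Oakfield: 85% × 60% × 6% = 3.06%.
Total: 49% + 34.425% + 2.4% + 3.06% = 88.885%.
Rounded: 88.89%.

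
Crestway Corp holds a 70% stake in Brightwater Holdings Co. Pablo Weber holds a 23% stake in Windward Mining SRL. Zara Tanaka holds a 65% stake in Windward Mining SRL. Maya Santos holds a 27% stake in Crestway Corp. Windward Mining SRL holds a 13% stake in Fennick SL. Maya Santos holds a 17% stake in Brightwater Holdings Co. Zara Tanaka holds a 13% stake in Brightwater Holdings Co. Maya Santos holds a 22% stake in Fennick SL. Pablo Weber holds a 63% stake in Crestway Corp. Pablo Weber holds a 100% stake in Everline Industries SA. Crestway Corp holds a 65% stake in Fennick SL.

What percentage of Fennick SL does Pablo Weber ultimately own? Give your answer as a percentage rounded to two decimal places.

Pablo reaches Fennick along 2 paths.
Via Windward: 23% × 13% = 2.99%.
Via Crestway: 63% × 65% = 40.95%.
Total: 2.99% + 40.95% = 43.94%.

43.94%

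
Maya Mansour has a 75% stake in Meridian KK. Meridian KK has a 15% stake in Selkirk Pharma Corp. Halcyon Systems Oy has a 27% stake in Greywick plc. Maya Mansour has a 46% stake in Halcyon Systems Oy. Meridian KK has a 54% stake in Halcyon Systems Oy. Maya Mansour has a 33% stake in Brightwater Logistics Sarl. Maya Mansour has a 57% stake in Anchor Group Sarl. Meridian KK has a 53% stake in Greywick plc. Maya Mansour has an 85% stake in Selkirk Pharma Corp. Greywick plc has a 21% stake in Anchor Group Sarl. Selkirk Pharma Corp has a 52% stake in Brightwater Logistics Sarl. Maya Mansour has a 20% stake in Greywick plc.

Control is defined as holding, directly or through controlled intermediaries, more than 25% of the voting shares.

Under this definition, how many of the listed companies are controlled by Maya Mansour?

Maya holds 75% of Meridian, so Maya controls Meridian.
Meridian and Maya together hold 54% + 46% = 100% of Halcyon, so Maya controls Halcyon.
Meridian and Maya together hold 15% + 85% = 100% of Selkirk, so Maya controls Selkirk.
Meridian and Maya and Halcyon together hold 53% + 20% + 27% = 100% of Greywick, so Maya controls Greywick.
Greywick and Maya together hold 21% + 57% = 78% of Anchor, so Maya controls Anchor.
Selkirk and Maya together hold 52% + 33% = 85% of Brightwater, so Maya controls Brightwater.
Maya controls 6 companies.

6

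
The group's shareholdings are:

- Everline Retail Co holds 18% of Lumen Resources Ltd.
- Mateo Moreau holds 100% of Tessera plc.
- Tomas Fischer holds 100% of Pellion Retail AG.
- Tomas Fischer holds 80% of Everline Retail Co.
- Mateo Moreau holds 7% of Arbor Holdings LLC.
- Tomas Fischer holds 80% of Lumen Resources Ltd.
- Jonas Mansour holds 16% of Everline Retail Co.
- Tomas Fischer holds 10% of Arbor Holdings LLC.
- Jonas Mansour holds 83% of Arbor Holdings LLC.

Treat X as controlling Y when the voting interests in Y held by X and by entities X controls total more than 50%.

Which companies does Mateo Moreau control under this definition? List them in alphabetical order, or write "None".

Tessera plc

Mateo holds 100% of Tessera, so Mateo controls Tessera.
No other company's threshold is met.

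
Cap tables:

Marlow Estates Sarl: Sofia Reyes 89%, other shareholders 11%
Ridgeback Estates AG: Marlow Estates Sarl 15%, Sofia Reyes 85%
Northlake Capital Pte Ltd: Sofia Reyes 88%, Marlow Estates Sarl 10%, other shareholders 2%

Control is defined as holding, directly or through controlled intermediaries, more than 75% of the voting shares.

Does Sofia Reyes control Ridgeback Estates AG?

Yes

Sofia holds 89% of Marlow, so Sofia controls Marlow.
Marlow and Sofia together hold 15% + 85% = 100% of Ridgeback, so Sofia controls Ridgeback.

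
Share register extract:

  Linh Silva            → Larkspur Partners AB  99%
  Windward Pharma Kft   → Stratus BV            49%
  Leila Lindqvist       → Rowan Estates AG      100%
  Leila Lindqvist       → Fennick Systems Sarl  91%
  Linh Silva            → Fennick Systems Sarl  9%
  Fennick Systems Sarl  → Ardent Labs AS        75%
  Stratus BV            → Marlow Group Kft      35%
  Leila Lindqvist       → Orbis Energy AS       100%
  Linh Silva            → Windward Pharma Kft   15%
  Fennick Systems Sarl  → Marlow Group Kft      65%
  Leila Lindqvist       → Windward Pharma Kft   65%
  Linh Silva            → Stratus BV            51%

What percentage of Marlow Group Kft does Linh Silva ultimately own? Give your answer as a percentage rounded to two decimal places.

Linh reaches Marlow along 3 paths.
Via Stratus: 51% × 35% = 17.85%.
Via Windward → Stratus: 15% × 49% × 35% = 2.5725%.
Via Fennick: 9% × 65% = 5.85%.
Total: 17.85% + 2.5725% + 5.85% = 26.2725%.
Rounded: 26.27%.

26.27%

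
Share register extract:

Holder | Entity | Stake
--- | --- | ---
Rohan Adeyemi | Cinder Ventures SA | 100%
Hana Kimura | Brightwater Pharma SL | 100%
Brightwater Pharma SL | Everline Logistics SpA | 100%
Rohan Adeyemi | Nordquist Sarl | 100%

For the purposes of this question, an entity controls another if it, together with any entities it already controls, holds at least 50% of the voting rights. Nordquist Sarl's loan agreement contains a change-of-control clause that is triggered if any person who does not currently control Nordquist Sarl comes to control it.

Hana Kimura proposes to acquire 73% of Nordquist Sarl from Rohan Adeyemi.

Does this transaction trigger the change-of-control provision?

The purchase adds only to Hana's holdings (Rohan's stake shrinks), so Hana is the only person who could newly come to control Nordquist.
Hana holds 100% of Brightwater, so Hana controls Brightwater.
Brightwater holds 100% of Everline, so Hana controls Everline.
Neither Hana nor any entity Hana controls holds any voting interest in Nordquist.
So before the transaction, Hana does not control Nordquist.
After the purchase, Hana holds 73% of Nordquist directly, and Rohan's stake falls to 27%.
Hana holds 73% of Nordquist, so Hana controls Nordquist.
Hana did not control Nordquist before and does after, so the clause is triggered.

Yes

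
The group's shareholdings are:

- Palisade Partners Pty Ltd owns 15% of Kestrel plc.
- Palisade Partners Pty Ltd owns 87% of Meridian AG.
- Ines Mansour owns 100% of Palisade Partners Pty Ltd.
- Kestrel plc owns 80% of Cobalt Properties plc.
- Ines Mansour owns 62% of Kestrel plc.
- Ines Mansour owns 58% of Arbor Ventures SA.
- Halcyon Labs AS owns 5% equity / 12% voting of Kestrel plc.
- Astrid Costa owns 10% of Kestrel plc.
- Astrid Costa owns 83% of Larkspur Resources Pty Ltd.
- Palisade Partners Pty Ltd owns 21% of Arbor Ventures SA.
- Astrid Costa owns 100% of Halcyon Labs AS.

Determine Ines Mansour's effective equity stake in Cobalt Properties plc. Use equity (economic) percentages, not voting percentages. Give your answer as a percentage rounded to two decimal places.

Ines reaches Cobalt along 2 paths.
Via Kestrel: 62% × 80% = 49.6%.
Via Palisade → Kestrel: 100% × 15% × 80% = 12%.
Total: 49.6% + 12% = 61.6%.
Rounded: 61.60%.

61.60%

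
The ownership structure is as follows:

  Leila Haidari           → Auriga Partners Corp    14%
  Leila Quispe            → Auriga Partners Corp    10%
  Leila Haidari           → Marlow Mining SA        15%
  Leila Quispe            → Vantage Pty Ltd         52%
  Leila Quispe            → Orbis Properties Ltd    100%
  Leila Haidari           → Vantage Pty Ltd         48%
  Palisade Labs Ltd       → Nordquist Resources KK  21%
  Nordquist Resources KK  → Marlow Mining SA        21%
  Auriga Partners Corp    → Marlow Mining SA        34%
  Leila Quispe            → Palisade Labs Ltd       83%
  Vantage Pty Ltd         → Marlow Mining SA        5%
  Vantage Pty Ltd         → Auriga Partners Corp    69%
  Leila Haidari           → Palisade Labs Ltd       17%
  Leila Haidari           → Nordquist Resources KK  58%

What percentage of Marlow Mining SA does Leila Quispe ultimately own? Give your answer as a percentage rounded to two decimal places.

Leila Quispe reaches Marlow along 4 paths.
Via Vantage → Auriga: 52% × 69% × 34% = 12.1992%.
Via Auriga: 10% × 34% = 3.4%.
Via Palisade → Nordquist: 83% × 21% × 21% = 3.6603%.
Via Vantage: 52% × 5% = 2.6%.
Total: 12.1992% + 3.4% + 3.6603% + 2.6% = 21.8595%.
Rounded: 21.86%.

21.86%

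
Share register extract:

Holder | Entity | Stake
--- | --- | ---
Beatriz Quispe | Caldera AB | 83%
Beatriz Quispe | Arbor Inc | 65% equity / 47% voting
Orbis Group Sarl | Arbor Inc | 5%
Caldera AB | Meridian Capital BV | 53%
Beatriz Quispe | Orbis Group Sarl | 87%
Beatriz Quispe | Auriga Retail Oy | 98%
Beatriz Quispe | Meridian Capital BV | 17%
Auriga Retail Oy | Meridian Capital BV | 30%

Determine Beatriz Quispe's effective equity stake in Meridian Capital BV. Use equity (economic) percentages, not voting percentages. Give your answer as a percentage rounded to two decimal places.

90.39%

Beatriz reaches Meridian along 3 paths.
Via Auriga: 98% × 30% = 29.4%.
Via Caldera: 83% × 53% = 43.99%.
Direct stake: 17% = 17%.
Total: 29.4% + 43.99% + 17% = 90.39%.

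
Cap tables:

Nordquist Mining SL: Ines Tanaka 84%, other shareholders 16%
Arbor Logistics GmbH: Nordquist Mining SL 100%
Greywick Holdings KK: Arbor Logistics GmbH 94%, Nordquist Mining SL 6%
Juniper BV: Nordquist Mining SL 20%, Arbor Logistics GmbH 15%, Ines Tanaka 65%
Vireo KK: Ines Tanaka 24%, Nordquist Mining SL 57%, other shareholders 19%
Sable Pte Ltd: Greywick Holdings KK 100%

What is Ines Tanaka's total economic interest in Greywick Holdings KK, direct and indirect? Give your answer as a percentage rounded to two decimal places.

Ines reaches Greywick along 2 paths.
Via Nordquist → Arbor: 84% × 100% × 94% = 78.96%.
Via Nordquist: 84% × 6% = 5.04%.
Total: 78.96% + 5.04% = 84%.
Rounded: 84.00%.

84.00%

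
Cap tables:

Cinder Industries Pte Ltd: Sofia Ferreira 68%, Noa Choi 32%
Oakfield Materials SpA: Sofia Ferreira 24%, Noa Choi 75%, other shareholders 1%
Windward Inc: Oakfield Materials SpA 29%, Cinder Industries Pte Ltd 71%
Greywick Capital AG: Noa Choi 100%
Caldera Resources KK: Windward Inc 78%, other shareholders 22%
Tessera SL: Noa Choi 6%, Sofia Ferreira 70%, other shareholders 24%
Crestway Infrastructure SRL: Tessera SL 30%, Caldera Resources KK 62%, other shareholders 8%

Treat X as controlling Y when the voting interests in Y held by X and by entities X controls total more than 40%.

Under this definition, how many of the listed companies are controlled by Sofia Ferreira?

Sofia holds 68% of Cinder, so Sofia controls Cinder.
Cinder holds 71% of Windward, so Sofia controls Windward.
Windward holds 78% of Caldera, so Sofia controls Caldera.
Sofia holds 70% of Tessera, so Sofia controls Tessera.
Tessera and Caldera together hold 30% + 62% = 92% of Crestway, so Sofia controls Crestway.
No other company's threshold is met.
Sofia controls 5 companies.

5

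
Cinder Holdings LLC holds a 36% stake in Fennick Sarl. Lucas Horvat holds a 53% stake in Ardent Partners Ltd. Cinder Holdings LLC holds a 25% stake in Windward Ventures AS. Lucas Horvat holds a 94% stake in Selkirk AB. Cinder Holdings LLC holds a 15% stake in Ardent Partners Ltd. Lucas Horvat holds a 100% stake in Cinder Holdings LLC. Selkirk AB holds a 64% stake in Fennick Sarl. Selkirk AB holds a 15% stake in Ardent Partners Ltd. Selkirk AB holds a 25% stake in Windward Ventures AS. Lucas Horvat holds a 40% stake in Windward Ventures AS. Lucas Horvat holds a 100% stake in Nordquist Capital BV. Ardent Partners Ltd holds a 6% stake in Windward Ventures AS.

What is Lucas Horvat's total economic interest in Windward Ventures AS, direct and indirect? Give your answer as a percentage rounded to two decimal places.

93.43%

Lucas reaches Windward along 6 paths.
Direct stake: 40% = 40%.
Via Selkirk: 94% × 25% = 23.5%.
Via Cinder: 100% × 25% = 25%.
Via Cinder → Ardent: 100% × 15% × 6% = 0.9%.
Via Ardent: 53% × 6% = 3.18%.
Via Selkirk → Ardent: 94% × 15% × 6% = 0.846%.
Total: 40% + 23.5% + 25% + 0.9% + 3.18% + 0.846% = 93.426%.
Rounded: 93.43%.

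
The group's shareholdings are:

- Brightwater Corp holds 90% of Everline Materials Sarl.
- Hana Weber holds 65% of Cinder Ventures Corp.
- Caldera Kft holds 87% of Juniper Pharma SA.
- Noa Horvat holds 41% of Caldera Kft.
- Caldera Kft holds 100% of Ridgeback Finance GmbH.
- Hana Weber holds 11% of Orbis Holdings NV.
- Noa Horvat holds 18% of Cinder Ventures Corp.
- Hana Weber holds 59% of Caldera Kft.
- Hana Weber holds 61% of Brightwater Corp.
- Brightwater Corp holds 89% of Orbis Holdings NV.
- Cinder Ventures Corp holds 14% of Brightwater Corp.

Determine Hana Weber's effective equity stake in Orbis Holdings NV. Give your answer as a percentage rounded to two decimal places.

Hana reaches Orbis along 3 paths.
Direct stake: 11% = 11%.
Via Cinder → Brightwater: 65% × 14% × 89% = 8.099%.
Via Brightwater: 61% × 89% = 54.29%.
Total: 11% + 8.099% + 54.29% = 73.389%.
Rounded: 73.39%.

73.39%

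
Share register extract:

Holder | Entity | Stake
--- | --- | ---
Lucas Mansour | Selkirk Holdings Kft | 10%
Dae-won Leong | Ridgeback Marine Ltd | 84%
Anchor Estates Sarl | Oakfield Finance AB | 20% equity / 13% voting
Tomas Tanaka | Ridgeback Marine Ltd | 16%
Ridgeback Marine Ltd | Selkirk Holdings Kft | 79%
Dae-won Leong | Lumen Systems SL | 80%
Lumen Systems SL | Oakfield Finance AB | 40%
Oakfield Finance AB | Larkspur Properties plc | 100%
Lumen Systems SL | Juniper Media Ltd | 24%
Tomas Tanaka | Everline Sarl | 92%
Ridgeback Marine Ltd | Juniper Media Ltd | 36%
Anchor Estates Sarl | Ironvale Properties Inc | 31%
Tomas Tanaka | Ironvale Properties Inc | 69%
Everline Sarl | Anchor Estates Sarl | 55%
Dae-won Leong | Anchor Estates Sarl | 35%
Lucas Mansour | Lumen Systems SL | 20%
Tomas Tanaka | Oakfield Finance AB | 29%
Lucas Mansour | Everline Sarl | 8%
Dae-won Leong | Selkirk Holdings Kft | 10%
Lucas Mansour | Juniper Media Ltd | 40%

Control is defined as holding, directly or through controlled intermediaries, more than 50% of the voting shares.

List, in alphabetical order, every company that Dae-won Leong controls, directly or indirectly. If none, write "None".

Juniper Media Ltd, Lumen Systems SL, Ridgeback Marine Ltd, Selkirk Holdings Kft

Dae-won holds 84% of Ridgeback, so Dae-won controls Ridgeback.
Dae-won holds 80% of Lumen, so Dae-won controls Lumen.
Ridgeback and Dae-won together hold 79% + 10% = 89% of Selkirk, so Dae-won controls Selkirk.
Lumen and Ridgeback together hold 24% + 36% = 60% of Juniper, so Dae-won controls Juniper.
No other company's threshold is met.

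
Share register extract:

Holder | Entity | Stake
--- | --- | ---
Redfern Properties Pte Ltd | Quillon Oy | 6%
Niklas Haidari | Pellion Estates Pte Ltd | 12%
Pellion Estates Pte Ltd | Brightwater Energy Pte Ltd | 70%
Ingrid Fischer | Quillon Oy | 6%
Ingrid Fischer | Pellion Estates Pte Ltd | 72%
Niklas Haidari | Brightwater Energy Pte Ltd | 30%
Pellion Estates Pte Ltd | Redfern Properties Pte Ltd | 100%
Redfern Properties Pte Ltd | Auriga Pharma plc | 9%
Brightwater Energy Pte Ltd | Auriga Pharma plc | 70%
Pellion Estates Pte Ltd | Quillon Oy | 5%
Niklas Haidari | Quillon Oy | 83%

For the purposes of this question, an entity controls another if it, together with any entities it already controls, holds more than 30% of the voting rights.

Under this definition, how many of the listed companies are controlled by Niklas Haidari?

1

Niklas holds 83% of Quillon, so Niklas controls Quillon.
No other company's threshold is met.
Niklas controls 1 company.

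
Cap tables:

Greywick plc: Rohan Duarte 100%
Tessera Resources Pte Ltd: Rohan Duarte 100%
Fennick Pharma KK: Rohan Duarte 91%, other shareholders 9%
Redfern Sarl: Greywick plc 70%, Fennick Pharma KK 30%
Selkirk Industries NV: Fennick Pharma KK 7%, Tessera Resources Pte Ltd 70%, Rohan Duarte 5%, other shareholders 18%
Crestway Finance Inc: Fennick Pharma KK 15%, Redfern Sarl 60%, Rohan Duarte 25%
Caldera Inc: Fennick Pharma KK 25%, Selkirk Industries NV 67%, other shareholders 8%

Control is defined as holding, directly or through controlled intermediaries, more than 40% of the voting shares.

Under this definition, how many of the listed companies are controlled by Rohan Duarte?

Rohan holds 100% of Greywick, so Rohan controls Greywick.
Rohan holds 100% of Tessera, so Rohan controls Tessera.
Rohan holds 91% of Fennick, so Rohan controls Fennick.
Greywick and Fennick together hold 70% + 30% = 100% of Redfern, so Rohan controls Redfern.
Fennick and Tessera and Rohan together hold 7% + 70% + 5% = 82% of Selkirk, so Rohan controls Selkirk.
Fennick and Redfern and Rohan together hold 15% + 60% + 25% = 100% of Crestway, so Rohan controls Crestway.
Fennick and Selkirk together hold 25% + 67% = 92% of Caldera, so Rohan controls Caldera.
Rohan controls 7 companies.

7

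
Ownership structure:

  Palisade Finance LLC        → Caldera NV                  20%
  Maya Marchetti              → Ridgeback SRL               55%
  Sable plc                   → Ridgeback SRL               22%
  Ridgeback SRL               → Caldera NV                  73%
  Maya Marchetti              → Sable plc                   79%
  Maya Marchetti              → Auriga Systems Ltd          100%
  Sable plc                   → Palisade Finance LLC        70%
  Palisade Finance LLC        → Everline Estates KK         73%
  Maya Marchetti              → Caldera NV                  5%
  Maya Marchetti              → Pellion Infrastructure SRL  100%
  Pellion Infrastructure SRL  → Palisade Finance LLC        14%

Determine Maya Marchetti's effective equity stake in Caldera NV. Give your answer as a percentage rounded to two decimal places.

Maya reaches Caldera along 5 paths.
Via Sable → Ridgeback: 79% × 22% × 73% = 12.6874%.
Via Ridgeback: 55% × 73% = 40.15%.
Direct stake: 5% = 5%.
Via Sable → Palisade: 79% × 70% × 20% = 11.06%.
Via Pellion → Palisade: 100% × 14% × 20% = 2.8%.
Total: 12.6874% + 40.15% + 5% + 11.06% + 2.8% = 71.6974%.
Rounded: 71.70%.

71.70%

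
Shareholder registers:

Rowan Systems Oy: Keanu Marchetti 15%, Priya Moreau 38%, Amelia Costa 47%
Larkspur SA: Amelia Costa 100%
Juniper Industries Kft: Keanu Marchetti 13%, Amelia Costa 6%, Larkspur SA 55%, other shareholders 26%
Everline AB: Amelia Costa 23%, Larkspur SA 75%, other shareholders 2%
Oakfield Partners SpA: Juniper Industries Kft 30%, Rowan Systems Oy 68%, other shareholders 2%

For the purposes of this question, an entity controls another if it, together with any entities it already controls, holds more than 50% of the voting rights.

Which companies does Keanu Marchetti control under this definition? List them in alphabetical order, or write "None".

None

Keanu's largest direct stake is 15% in Rowan, which does not meet the threshold.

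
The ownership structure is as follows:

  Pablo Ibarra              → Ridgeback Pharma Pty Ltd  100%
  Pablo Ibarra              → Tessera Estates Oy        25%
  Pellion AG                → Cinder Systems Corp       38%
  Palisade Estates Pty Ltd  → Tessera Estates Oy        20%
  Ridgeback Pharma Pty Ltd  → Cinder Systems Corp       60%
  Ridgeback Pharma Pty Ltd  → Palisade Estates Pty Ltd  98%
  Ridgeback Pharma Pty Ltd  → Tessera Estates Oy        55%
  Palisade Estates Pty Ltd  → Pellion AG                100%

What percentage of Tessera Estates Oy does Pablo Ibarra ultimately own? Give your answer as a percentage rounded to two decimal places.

99.60%

Pablo reaches Tessera along 3 paths.
Via Ridgeback → Palisade: 100% × 98% × 20% = 19.6%.
Via Ridgeback: 100% × 55% = 55%.
Direct stake: 25% = 25%.
Total: 19.6% + 55% + 25% = 99.6%.
Rounded: 99.60%.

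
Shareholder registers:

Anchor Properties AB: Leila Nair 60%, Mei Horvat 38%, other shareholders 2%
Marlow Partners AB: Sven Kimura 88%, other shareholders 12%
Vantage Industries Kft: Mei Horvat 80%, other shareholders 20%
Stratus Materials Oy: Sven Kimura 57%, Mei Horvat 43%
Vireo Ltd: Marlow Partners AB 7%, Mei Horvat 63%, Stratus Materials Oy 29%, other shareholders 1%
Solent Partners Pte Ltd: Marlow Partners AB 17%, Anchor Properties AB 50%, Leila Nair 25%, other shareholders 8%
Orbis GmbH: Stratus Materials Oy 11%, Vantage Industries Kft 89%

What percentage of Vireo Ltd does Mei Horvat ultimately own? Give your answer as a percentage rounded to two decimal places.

Mei reaches Vireo along 2 paths.
Direct stake: 63% = 63%.
Via Stratus: 43% × 29% = 12.47%.
Total: 63% + 12.47% = 75.47%.

75.47%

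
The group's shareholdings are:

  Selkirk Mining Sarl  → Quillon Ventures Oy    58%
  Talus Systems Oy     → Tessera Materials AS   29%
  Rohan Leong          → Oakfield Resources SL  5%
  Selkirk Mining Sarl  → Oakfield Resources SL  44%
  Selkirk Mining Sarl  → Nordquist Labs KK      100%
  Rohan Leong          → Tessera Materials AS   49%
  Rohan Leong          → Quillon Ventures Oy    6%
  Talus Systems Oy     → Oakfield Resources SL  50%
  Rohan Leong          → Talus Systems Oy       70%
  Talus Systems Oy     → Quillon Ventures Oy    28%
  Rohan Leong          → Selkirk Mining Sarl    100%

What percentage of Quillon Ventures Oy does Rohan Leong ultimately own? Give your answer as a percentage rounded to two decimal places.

Rohan reaches Quillon along 3 paths.
Via Talus: 70% × 28% = 19.6%.
Direct stake: 6% = 6%.
Via Selkirk: 100% × 58% = 58%.
Total: 19.6% + 6% + 58% = 83.6%.
Rounded: 83.60%.

83.60%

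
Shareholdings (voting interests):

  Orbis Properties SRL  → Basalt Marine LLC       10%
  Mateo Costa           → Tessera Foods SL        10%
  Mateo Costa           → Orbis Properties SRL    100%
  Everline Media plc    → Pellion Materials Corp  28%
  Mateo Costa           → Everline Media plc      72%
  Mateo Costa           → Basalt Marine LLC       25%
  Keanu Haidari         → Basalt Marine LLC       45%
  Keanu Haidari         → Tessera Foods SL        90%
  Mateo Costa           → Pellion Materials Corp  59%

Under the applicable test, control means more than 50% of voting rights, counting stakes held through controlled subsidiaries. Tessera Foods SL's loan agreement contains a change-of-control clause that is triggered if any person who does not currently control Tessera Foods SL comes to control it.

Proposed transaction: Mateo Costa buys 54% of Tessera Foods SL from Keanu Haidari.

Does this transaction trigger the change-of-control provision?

Yes

The purchase adds only to Mateo's holdings (Keanu's stake shrinks), so Mateo is the only person who could newly come to control Tessera.
Mateo holds 100% of Orbis, so Mateo controls Orbis.
Mateo holds 72% of Everline, so Mateo controls Everline.
Mateo and Everline together hold 59% + 28% = 87% of Pellion, so Mateo controls Pellion.
In Tessera, Mateo's side holds only 10%, not > 50%.
So before the transaction, Mateo does not control Tessera.
After the purchase, Mateo's direct stake in Tessera rises to 10% + 54% = 64%, and Keanu's stake falls to 36%.
Mateo holds 64% of Tessera, so Mateo controls Tessera.
Mateo did not control Tessera before and does after, so the clause is triggered.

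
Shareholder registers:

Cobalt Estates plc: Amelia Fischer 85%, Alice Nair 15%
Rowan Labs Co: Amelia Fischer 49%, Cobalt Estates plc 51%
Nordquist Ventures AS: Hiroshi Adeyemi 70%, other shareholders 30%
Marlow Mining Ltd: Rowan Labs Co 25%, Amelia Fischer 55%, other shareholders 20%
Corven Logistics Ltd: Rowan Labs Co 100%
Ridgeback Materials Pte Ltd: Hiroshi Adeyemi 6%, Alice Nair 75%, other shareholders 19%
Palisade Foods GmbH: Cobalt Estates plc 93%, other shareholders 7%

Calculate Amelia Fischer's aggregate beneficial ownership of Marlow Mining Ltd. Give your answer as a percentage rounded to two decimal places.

Amelia reaches Marlow along 3 paths.
Via Rowan: 49% × 25% = 12.25%.
Via Cobalt → Rowan: 85% × 51% × 25% = 10.8375%.
Direct stake: 55% = 55%.
Total: 12.25% + 10.8375% + 55% = 78.0875%.
Rounded: 78.09%.

78.09%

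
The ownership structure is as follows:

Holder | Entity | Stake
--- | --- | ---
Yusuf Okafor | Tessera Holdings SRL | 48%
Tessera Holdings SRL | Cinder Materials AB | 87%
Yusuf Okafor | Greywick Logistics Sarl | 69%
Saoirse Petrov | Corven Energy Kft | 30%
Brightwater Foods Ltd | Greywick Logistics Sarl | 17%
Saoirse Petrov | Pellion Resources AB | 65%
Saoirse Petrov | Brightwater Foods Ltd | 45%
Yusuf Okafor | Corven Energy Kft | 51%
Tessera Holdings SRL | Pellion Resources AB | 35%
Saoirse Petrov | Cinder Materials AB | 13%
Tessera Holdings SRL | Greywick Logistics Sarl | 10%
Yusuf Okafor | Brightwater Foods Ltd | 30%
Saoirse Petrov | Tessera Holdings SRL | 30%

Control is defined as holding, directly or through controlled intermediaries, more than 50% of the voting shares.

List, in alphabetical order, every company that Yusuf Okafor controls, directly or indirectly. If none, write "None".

Corven Energy Kft, Greywick Logistics Sarl

Yusuf holds 51% of Corven, so Yusuf controls Corven.
Yusuf holds 69% of Greywick, so Yusuf controls Greywick.
No other company's threshold is met.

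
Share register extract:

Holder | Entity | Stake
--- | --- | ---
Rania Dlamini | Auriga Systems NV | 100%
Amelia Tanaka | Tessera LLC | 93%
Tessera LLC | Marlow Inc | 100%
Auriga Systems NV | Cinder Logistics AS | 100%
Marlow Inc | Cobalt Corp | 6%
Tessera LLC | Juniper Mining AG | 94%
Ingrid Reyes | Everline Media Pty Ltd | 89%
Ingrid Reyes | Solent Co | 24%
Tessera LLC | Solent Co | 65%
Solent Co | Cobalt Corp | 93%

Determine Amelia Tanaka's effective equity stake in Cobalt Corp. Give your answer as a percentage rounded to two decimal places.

Amelia reaches Cobalt along 2 paths.
Via Tessera → Solent: 93% × 65% × 93% = 56.2185%.
Via Tessera → Marlow: 93% × 100% × 6% = 5.58%.
Total: 56.2185% + 5.58% = 61.7985%.
Rounded: 61.80%.

61.80%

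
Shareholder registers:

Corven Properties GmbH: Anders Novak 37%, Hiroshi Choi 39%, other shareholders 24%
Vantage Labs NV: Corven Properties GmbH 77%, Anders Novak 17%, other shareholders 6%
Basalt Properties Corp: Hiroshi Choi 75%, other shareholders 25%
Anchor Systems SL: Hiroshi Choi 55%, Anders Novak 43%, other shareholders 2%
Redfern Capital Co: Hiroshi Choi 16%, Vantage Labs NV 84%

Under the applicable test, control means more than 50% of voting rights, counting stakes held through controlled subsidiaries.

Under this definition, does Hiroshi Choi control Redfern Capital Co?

Hiroshi holds 75% of Basalt, so Hiroshi controls Basalt.
Hiroshi holds 55% of Anchor, so Hiroshi controls Anchor.
In Redfern, Hiroshi's side holds only 16%, not > 50%.
So Hiroshi does not control Redfern.

No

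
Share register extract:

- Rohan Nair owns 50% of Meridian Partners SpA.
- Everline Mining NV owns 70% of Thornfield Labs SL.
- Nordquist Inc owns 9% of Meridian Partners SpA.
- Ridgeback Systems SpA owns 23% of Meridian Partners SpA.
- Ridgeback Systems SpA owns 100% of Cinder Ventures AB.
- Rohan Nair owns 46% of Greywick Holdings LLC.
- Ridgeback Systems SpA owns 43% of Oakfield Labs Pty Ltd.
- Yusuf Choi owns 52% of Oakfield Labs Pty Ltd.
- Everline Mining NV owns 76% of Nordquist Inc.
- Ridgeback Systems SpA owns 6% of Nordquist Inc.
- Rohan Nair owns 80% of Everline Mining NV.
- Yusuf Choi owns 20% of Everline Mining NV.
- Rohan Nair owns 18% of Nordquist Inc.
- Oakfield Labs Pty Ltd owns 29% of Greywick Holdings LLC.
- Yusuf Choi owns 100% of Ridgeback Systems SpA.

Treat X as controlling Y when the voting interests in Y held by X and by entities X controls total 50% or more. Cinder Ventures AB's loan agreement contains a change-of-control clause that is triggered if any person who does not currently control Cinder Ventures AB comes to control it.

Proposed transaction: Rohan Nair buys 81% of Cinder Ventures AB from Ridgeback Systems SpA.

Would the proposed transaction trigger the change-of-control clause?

Yes

The purchase adds only to Rohan's holdings (Ridgeback's stake shrinks), so Rohan is the only person who could newly come to control Cinder.
Rohan holds 80% of Everline, so Rohan controls Everline.
Everline and Rohan together hold 76% + 18% = 94% of Nordquist, so Rohan controls Nordquist.
Everline holds 70% of Thornfield, so Rohan controls Thornfield.
Nordquist and Rohan together hold 9% + 50% = 59% of Meridian, so Rohan controls Meridian.
Neither Rohan nor any entity Rohan controls holds any voting interest in Cinder.
So before the transaction, Rohan does not control Cinder.
After the purchase, Rohan holds 81% of Cinder directly, and Ridgeback's stake falls to 19%.
Rohan holds 81% of Cinder, so Rohan controls Cinder.
Rohan did not control Cinder before and does after, so the clause is triggered.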